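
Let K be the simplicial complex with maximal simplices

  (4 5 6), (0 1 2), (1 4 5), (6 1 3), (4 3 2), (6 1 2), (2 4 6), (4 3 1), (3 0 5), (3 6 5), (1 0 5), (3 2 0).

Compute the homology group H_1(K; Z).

H_1 = Z/2Z.

Take the total order 0 < 1 < 2 < 3 < 4 < 5 < 6 on the vertex set. Then K (dimension 2) consists of the simplices:

  0-simplices (7): [0], [1], [2], [3], [4], [5], [6]
  1-simplices (18): [0,1], [0,2], [0,3], [0,5], [1,2], [1,3], [1,4], [1,5], [1,6], [2,3], [2,4], [2,6], [3,4], [3,5], [3,6], [4,5], [4,6], [5,6]
  2-simplices (12): [0,1,2], [0,1,5], [0,2,3], [0,3,5], [1,2,6], [1,3,4], [1,3,6], [1,4,5], [2,3,4], [2,4,6], [3,5,6], [4,5,6]

Hence C_0 ≅ Z^7, C_1 ≅ Z^18, C_2 ≅ Z^12.

∂_1: C_1 → C_0 maps an edge to its endpoints' difference, ∂[p,q] = q − p. For instance
  ∂[1,2] = [2] − [1].
As a 7×18 matrix over Z this has rank 6, with invariant factors (1,1,1,1,1,1).

The boundary map ∂_2: C_2 → C_1 maps a triangle to the signed sum of its edges. For instance
  ∂[2,3,4] = [3,4] − [2,4] + [2,3],
  ∂[1,4,5] = [4,5] − [1,5] + [1,4].
This gives a 18×12 integer matrix of rank 12; reducing to Smith normal form yields diagonal entries (1,1,1,1,1,1,1,1,1,1,1,2).

From H_k ≅ ker(∂_k) / im(∂_{k+1}) we obtain:

  H_1: rank ker ∂_1 − rank ∂_2 = (18 − 6) − 12 = 0, and ∂_2 has invariant factor 2 > 1, so H_1 ≅ Z/2Z.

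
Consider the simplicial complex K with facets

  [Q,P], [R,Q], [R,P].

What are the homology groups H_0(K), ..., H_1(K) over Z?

H_0 = Z,  H_1 = Z.

We work with the vertex ordering P < Q < R. The simplices of K, each written with vertices in increasing order, are:

  0-simplices (3): P, Q, R
  1-simplices (3): PQ, PR, QR

giving chain groups C_0 ≅ Z^3, C_1 ≅ Z^3.

Boundary ∂_1: C_1 → C_0 maps an edge to its endpoints' difference, ∂[p,q] = q − p. For instance
  ∂PQ = Q − P.
As a 3×3 matrix over Z this has rank 2, with invariant factors (1,1).

From H_k ≅ ker(∂_k) / im(∂_{k+1}) we obtain:

  H_0: rank C_0 − rank ∂_1 = 3 − 2 = 1, and the invariant factors of ∂_1 are all 1, so H_0 = Z.
  H_1: rank ker ∂_1 − rank ∂_2 = (3 − 2) − 0 = 1, and there is no ∂_2, so H_1 = Z.

As a check, the Euler characteristic is 3 − 3 = 0, which agrees with 1 − 1 = 0.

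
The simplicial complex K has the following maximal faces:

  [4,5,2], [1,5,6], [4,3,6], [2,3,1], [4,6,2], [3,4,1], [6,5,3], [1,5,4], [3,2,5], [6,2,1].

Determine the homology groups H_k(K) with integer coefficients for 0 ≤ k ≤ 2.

H_0 = Z,  H_1 = Z/2Z,  H_2 = 0.

Fix the vertex order 1 < 2 < 3 < 4 < 5 < 6 and write every simplex with vertices in increasing order. Then dim K = 2 and the simplices of K are:

  0-simplices (6): [1], [2], [3], [4], [5], [6]
  1-simplices (15): [1,2], [1,3], [1,4], [1,5], [1,6], [2,3], [2,4], [2,5], [2,6], [3,4], [3,5], [3,6], [4,5], [4,6], [5,6]
  2-simplices (10): [1,2,3], [1,2,6], [1,3,4], [1,4,5], [1,5,6], [2,3,5], [2,4,5], [2,4,6], [3,4,6], [3,5,6]

so the chain groups are C_0 ≅ Z^6, C_1 ≅ Z^15, C_2 ≅ Z^10.

The boundary map ∂_1: C_1 → C_0 maps an edge to its endpoints' difference, ∂[p,q] = q − p. For instance
  ∂[1,5] = [5] − [1].
As a 6×15 matrix over Z this has rank 5, with invariant factors (1,1,1,1,1).

Boundary ∂_2: C_2 → C_1 acts by ∂[p,q,r] = [q,r] − [p,r] + [p,q]. For instance
  ∂[3,5,6] = [5,6] − [3,6] + [3,5],
  ∂[2,4,5] = [4,5] − [2,5] + [2,4].
This gives a 15×10 integer matrix of rank 10; reducing to Smith normal form yields diagonal entries (1,1,1,1,1,1,1,1,1,2).

Computing H_k = (kernel of ∂_k) / (image of ∂_{k+1}):

  H_0: rank C_0 − rank ∂_1 = 6 − 5 = 1, and the invariant factors of ∂_1 are all 1, so H_0 ≅ Z.
  H_1: rank ker ∂_1 − rank ∂_2 = (15 − 5) − 10 = 0, and ∂_2 has invariant factor 2 > 1, so H_1 ≅ Z/2Z.
  H_2: rank ker ∂_2 − rank ∂_3 = (10 − 10) − 0 = 0, and there is no ∂_3, so H_2 ≅ 0.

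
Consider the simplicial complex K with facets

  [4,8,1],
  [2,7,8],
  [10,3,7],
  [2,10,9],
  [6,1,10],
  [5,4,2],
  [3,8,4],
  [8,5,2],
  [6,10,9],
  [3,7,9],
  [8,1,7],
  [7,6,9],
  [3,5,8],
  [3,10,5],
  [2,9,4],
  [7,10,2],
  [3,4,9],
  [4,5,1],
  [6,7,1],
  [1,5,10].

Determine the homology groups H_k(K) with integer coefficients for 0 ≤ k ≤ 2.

K has 10 vertices, 30 edges, 20 triangles.
rank ∂_0 = 0, rank ∂_1 = 9 ⇒ b_0 = 10 − 0 − 9 = 1; all invariant factors of ∂_1 are 1 so no torsion. So H_0 = Z.
rank ∂_1 = 9, rank ∂_2 = 20 ⇒ b_1 = 30 − 9 − 20 = 1; ∂_2 has invariant factor(s) [2] giving torsion. So H_1 = Z ⊕ Z/2Z.
rank ∂_2 = 20, rank ∂_3 = 0 ⇒ b_2 = 20 − 20 − 0 = 0. So H_2 = 0.

H_0 = Z,  H_1 = Z ⊕ Z/2Z,  H_2 = 0.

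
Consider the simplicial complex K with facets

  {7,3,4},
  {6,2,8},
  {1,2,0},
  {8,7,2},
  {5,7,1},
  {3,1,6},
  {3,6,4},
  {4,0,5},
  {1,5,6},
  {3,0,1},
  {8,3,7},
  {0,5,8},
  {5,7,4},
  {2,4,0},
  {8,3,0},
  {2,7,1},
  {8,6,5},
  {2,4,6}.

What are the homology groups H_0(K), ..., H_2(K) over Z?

Take the total order 0 < 1 < 2 < 3 < 4 < 5 < 6 < 7 < 8 on the vertex set. Then K (dimension 2) consists of the simplices:

  0-simplices (9): [0], [1], [2], [3], [4], [5], [6], [7], [8]
  1-simplices (27): (27 of them)
  2-simplices (18): [0,1,2], [0,1,3], [0,2,4], [0,3,8], [0,4,5], [0,5,8], [1,2,7], [1,3,6], [1,5,6], [1,5,7], [2,4,6], [2,6,8], [2,7,8], [3,4,6], [3,4,7], [3,7,8], [4,5,7], [5,6,8]

so the chain groups are C_0 ≅ Z^9, C_1 ≅ Z^27, C_2 ≅ Z^18.

∂_1: C_1 → C_0 maps an edge to its endpoints' difference, ∂[p,q] = q − p.
The resulting 9×27 matrix has rank 8, and its Smith normal form has invariant factors (1,1,1,1,1,1,1,1).

Boundary ∂_2: C_2 → C_1 sends each 2-simplex [p,q,r] to [q,r] − [p,r] + [p,q]. For instance
  ∂[3,7,8] = [7,8] − [3,8] + [3,7],
  ∂[0,3,8] = [3,8] − [0,8] + [0,3].
This gives a 27×18 integer matrix of rank 17; reducing to Smith normal form yields diagonal entries (1,1,1,1,1,1,1,1,1,1,1,1,1,1,1,1,1).

Now H_k = ker ∂_k / im ∂_{k+1}, so:

  H_0: rank C_0 − rank ∂_1 = 9 − 8 = 1, and the invariant factors of ∂_1 are all 1, so H_0 = Z.
  H_1: rank ker ∂_1 − rank ∂_2 = (27 − 8) − 17 = 2, and the invariant factors of ∂_2 are all 1, so H_1 = Z^2.
  H_2: rank ker ∂_2 − rank ∂_3 = (18 − 17) − 0 = 1, and there is no ∂_3, so H_2 = Z.

As a check, the Euler characteristic is 9 − 27 + 18 = 0, which agrees with 1 − 2 + 1 = 0.
(K is a triangulation of the torus T^2.)

H_0 ≅ Z,  H_1 ≅ Z^2,  H_2 ≅ Z.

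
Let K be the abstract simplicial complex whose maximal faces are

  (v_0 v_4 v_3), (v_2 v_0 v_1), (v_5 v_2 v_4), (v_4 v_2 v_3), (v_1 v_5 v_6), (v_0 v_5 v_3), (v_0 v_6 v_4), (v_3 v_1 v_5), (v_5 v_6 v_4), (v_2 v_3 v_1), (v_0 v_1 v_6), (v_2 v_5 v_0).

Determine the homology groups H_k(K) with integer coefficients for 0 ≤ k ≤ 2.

H_0 = Z,  H_1 = Z/2,  H_2 = 0.

K has 7 vertices, 18 edges, 12 triangles.
rank ∂_0 = 0, rank ∂_1 = 6 ⇒ b_0 = 7 − 0 − 6 = 1; all invariant factors of ∂_1 are 1 so no torsion. So H_0 ≅ Z.
rank ∂_1 = 6, rank ∂_2 = 12 ⇒ b_1 = 18 − 6 − 12 = 0; ∂_2 has invariant factor(s) [2] giving torsion. So H_1 ≅ Z/2.
rank ∂_2 = 12, rank ∂_3 = 0 ⇒ b_2 = 12 − 12 − 0 = 0. So H_2 ≅ 0.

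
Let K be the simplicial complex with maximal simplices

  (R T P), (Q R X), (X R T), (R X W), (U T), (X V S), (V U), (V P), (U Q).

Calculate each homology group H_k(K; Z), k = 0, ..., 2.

H_0 = Z,  H_1 = Z^3,  H_2 = 0.

Take the total order P < Q < R < S < T < U < V < W < X on the vertex set. Then K (dimension 2) consists of the simplices:

  0-simplices (9): P, Q, R, S, T, U, V, W, X
  1-simplices (16): PR, PT, PV, QR, QU, QX, RT, RW, RX, SV, SX, TU, TX, UV, VX, WX
  2-simplices (5): PRT, QRX, RTX, RWX, SVX

so the chain groups are C_0 ≅ Z^9, C_1 ≅ Z^16, C_2 ≅ Z^5.

∂_1: C_1 → C_0 maps an edge to its endpoints' difference, ∂[p,q] = q − p. For instance
  ∂QU = U − Q.
The resulting 9×16 matrix has rank 8, and its Smith normal form has invariant factors (1,1,1,1,1,1,1,1).

The boundary map ∂_2: C_2 → C_1 maps a triangle to the signed sum of its edges. For instance
  ∂PRT = RT − PT + PR,
  ∂RWX = WX − RX + RW.
This gives a 16×5 integer matrix of rank 5; reducing to Smith normal form yields diagonal entries (1,1,1,1,1).

Now H_k = ker ∂_k / im ∂_{k+1}, so:

  H_0: rank C_0 − rank ∂_1 = 9 − 8 = 1, and the invariant factors of ∂_1 are all 1, so H_0 = Z.
  H_1: rank ker ∂_1 − rank ∂_2 = (16 − 8) − 5 = 3, and the invariant factors of ∂_2 are all 1, so H_1 = Z^3.
  H_2: rank ker ∂_2 − rank ∂_3 = (5 − 5) − 0 = 0, and there is no ∂_3, so H_2 = 0.

As a check, the Euler characteristic is 9 − 16 + 5 = -2, which agrees with 1 − 3 + 0 = -2.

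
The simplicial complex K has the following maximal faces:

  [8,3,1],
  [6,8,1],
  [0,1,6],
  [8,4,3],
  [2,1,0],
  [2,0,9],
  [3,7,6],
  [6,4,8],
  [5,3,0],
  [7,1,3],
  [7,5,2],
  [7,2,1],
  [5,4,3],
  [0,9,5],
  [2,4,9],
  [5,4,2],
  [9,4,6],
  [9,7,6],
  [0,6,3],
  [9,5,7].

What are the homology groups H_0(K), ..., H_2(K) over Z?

Fix the vertex order 0 < 1 < 2 < 3 < 4 < 5 < 6 < 7 < 8 < 9 and write every simplex with vertices in increasing order. Then dim K = 2 and the simplices of K are:

  0-simplices (10): [0], [1], [2], [3], [4], [5], [6], [7], [8], [9]
  1-simplices (30): (30 of them)
  2-simplices (20): (20 of them)

so the chain groups are C_0 ≅ Z^10, C_1 ≅ Z^30, C_2 ≅ Z^20.

∂_1: C_1 → C_0 sends each edge [p,q] (with p < q) to q − p.
The resulting 10×30 matrix has rank 9, and its Smith normal form has invariant factors (1,1,1,1,1,1,1,1,1).

∂_2: C_2 → C_1 sends each 2-simplex [p,q,r] to [q,r] − [p,r] + [p,q]. For instance
  ∂[5,7,9] = [7,9] − [5,9] + [5,7],
  ∂[2,4,9] = [4,9] − [2,9] + [2,4].
This gives a 30×20 integer matrix of rank 20; reducing to Smith normal form yields diagonal entries (1,1,1,1,1,1,1,1,1,1,1,1,1,1,1,1,1,1,1,2).

Reading off H_k = ker ∂_k / im ∂_{k+1}:

  H_0: rank C_0 − rank ∂_1 = 10 − 9 = 1, and the invariant factors of ∂_1 are all 1, so H_0 ≅ Z.
  H_1: rank ker ∂_1 − rank ∂_2 = (30 − 9) − 20 = 1, and ∂_2 has invariant factor 2 > 1, so H_1 ≅ Z ⊕ Z/2Z.
  H_2: rank ker ∂_2 − rank ∂_3 = (20 − 20) − 0 = 0, and there is no ∂_3, so H_2 ≅ 0.

As a check, the Euler characteristic is 10 − 30 + 20 = 0, which agrees with 1 − 1 + 0 = 0.

H_0 = Z,  H_1 = Z ⊕ Z/2Z,  H_2 = 0.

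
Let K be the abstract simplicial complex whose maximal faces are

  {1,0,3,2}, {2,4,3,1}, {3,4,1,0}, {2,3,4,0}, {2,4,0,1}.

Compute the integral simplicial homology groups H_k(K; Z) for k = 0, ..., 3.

We work with the vertex ordering 0 < 1 < 2 < 3 < 4. The simplices of K, each written with vertices in increasing order, are:

  0-simplices (5): [0], [1], [2], [3], [4]
  1-simplices (10): [0,1], [0,2], [0,3], [0,4], [1,2], [1,3], [1,4], [2,3], [2,4], [3,4]
  2-simplices (10): [0,1,2], [0,1,3], [0,1,4], [0,2,3], [0,2,4], [0,3,4], [1,2,3], [1,2,4], [1,3,4], [2,3,4]
  3-simplices (5): [0,1,2,3], [0,1,2,4], [0,1,3,4], [0,2,3,4], [1,2,3,4]

Hence C_0 ≅ Z^5, C_1 ≅ Z^10, C_2 ≅ Z^10, C_3 ≅ Z^5.

The boundary map ∂_1: C_1 → C_0 sends each edge [p,q] (with p < q) to q − p.
The 5×10 boundary matrix has rank 4 and Smith normal form diag(1,1,1,1).

∂_2: C_2 → C_1 maps a triangle to the signed sum of its edges. For instance
  ∂[0,2,3] = [2,3] − [0,3] + [0,2],
  ∂[0,1,2] = [1,2] − [0,2] + [0,1].
The 10×10 boundary matrix has rank 6 and Smith normal form diag(1,1,1,1,1,1).

∂_3: C_3 → C_2 sends each 3-simplex σ to the alternating sum Σ_i (−1)^i (σ with its i-th vertex removed). For instance
  ∂[1,2,3,4] = [2,3,4] − [1,3,4] + [1,2,4] − [1,2,3],
  ∂[0,2,3,4] = [2,3,4] − [0,3,4] + [0,2,4] − [0,2,3].
As a 10×5 matrix over Z this has rank 4, with invariant factors (1,1,1,1).

Reading off H_k = ker ∂_k / im ∂_{k+1}:

  H_0: rank C_0 − rank ∂_1 = 5 − 4 = 1, and the invariant factors of ∂_1 are all 1, so H_0 = Z.
  H_1: rank ker ∂_1 − rank ∂_2 = (10 − 4) − 6 = 0, and the invariant factors of ∂_2 are all 1, so H_1 = 0.
  H_2: rank ker ∂_2 − rank ∂_3 = (10 − 6) − 4 = 0, and the invariant factors of ∂_3 are all 1, so H_2 = 0.
  H_3: rank ker ∂_3 − rank ∂_4 = (5 − 4) − 0 = 1, and there is no ∂_4, so H_3 = Z.

(K is a triangulation of the 3-sphere S^3.)

H_0 = Z,  H_1 = 0,  H_2 = 0,  H_3 = Z.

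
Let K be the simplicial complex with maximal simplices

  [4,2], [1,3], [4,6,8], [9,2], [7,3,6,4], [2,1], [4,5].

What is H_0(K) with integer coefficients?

H_0 = Z.

We work with the vertex ordering 1 < 2 < 3 < 4 < 5 < 6 < 7 < 8 < 9. The simplices of K, each written with vertices in increasing order, are:

  0-simplices (9): [1], [2], [3], [4], [5], [6], [7], [8], [9]
  1-simplices (13): [1,2], [1,3], [2,4], [2,9], [3,4], [3,6], [3,7], [4,5], [4,6], [4,7], [4,8], [6,7], [6,8]
  2-simplices (5): [3,4,6], [3,4,7], [3,6,7], [4,6,7], [4,6,8]
  3-simplices (1): [3,4,6,7]

Hence C_0 ≅ Z^9, C_1 ≅ Z^13, C_2 ≅ Z^5, C_3 ≅ Z^1.

The boundary map ∂_1: C_1 → C_0 maps an edge to its endpoints' difference, ∂[p,q] = q − p. For instance
  ∂[1,2] = [2] − [1].
The resulting 9×13 matrix has rank 8, and its Smith normal form has invariant factors (1,1,1,1,1,1,1,1).

∂_2: C_2 → C_1 maps a triangle to the signed sum of its edges. For instance
  ∂[3,4,7] = [4,7] − [3,7] + [3,4],
  ∂[3,4,6] = [4,6] − [3,6] + [3,4].
The 13×5 boundary matrix has rank 4 and Smith normal form diag(1,1,1,1).

The boundary map ∂_3: C_3 → C_2 sends each 3-simplex σ to the alternating sum Σ_i (−1)^i (σ with its i-th vertex removed). For instance
  ∂[3,4,6,7] = [4,6,7] − [3,6,7] + [3,4,7] − [3,4,6].
As a 5×1 matrix over Z this has rank 1, with invariant factors (1).

From H_k ≅ ker(∂_k) / im(∂_{k+1}) we obtain:

  H_0: rank C_0 − rank ∂_1 = 9 − 8 = 1, and the invariant factors of ∂_1 are all 1, so H_0 = Z.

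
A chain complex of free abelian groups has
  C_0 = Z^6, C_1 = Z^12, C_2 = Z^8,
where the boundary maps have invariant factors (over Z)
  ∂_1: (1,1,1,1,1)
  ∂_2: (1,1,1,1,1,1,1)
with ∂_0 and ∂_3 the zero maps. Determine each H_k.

H_0: b_0 = 6 − 0 − 5 = 1; torsion from ∂_1 factors > 1: none. So H_0 = Z.
H_1: b_1 = 12 − 5 − 7 = 0; torsion from ∂_2 factors > 1: none. So H_1 = 0.
H_2: b_2 = 8 − 7 − 0 = 1; torsion from ∂_3 factors > 1: none. So H_2 = Z.

H_0 = Z,  H_1 = 0,  H_2 = Z.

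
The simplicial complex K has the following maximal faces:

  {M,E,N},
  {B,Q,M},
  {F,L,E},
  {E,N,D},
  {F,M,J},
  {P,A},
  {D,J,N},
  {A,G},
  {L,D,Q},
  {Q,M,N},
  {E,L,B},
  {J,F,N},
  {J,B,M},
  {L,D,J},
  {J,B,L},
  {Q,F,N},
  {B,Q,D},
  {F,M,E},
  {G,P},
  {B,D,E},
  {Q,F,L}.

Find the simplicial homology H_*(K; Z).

H_0 ≅ Z^2,  H_1 ≅ Z^2 ⊕ Z/2,  H_2 = 0.

Take the total order A < B < D < E < F < G < J < L < M < N < P < Q on the vertex set. Then K (dimension 2) consists of the simplices:

  0-simplices (12): A, B, D, E, F, G, J, L, M, N, P, Q
  1-simplices (30): AG, AP, BD, BE, BJ, BL, BM, BQ, DE, DJ, DL, DN, DQ, EF, EL, EM, EN, FJ, FL, FM, FN, FQ, GP, JL, JM, JN, LQ, MN, MQ, NQ
  2-simplices (18): BDE, BDQ, BEL, BJL, BJM, BMQ, DEN, DJL, DJN, DLQ, EFL, EFM, EMN, FJM, FJN, FLQ, FNQ, MNQ

giving chain groups C_0 ≅ Z^12, C_1 ≅ Z^30, C_2 ≅ Z^18.

The boundary map ∂_1: C_1 → C_0 maps an edge to its endpoints' difference, ∂[p,q] = q − p.
This gives a 12×30 integer matrix of rank 10; reducing to Smith normal form yields diagonal entries (1,1,1,1,1,1,1,1,1,1).

∂_2: C_2 → C_1 maps a triangle to the signed sum of its edges. For instance
  ∂BDE = DE − BE + BD,
  ∂BDQ = DQ − BQ + BD.
This gives a 30×18 integer matrix of rank 18; reducing to Smith normal form yields diagonal entries (1,1,1,1,1,1,1,1,1,1,1,1,1,1,1,1,1,2).

Reading off H_k = ker ∂_k / im ∂_{k+1}:

  H_0: rank C_0 − rank ∂_1 = 12 − 10 = 2, and the invariant factors of ∂_1 are all 1, so H_0 ≅ Z^2.
  H_1: rank ker ∂_1 − rank ∂_2 = (30 − 10) − 18 = 2, and ∂_2 has invariant factor 2 > 1, so H_1 ≅ Z^2 ⊕ Z/2.
  H_2: rank ker ∂_2 − rank ∂_3 = (18 − 18) − 0 = 0, and there is no ∂_3, so H_2 ≅ 0.

As a check, the Euler characteristic is 12 − 30 + 18 = 0, which agrees with 2 − 2 + 0 = 0.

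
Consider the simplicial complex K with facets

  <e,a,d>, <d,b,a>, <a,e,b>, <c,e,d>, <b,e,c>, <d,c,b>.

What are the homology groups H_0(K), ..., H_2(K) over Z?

H_0 = Z,  H_1 = 0,  H_2 = Z.

Take the total order a < b < c < d < e on the vertex set. Then K (dimension 2) consists of the simplices:

  0-simplices (5): a, b, c, d, e
  1-simplices (9): ab, ad, ae, bc, bd, be, cd, ce, de
  2-simplices (6): abd, abe, ade, bcd, bce, cde

so the chain groups are C_0 ≅ Z^5, C_1 ≅ Z^9, C_2 ≅ Z^6.

The boundary map ∂_1: C_1 → C_0 sends each edge [p,q] (with p < q) to q − p. For instance
  ∂bc = c − b.
As a 5×9 matrix over Z this has rank 4, with invariant factors (1,1,1,1).

The boundary map ∂_2: C_2 → C_1 acts by ∂[p,q,r] = [q,r] − [p,r] + [p,q]. For instance
  ∂bce = ce − be + bc,
  ∂abe = be − ae + ab.
This gives a 9×6 integer matrix of rank 5; reducing to Smith normal form yields diagonal entries (1,1,1,1,1).

Now H_k = ker ∂_k / im ∂_{k+1}, so:

  H_0: rank C_0 − rank ∂_1 = 5 − 4 = 1, and the invariant factors of ∂_1 are all 1, so H_0 = Z.
  H_1: rank ker ∂_1 − rank ∂_2 = (9 − 4) − 5 = 0, and the invariant factors of ∂_2 are all 1, so H_1 = 0.
  H_2: rank ker ∂_2 − rank ∂_3 = (6 − 5) − 0 = 1, and there is no ∂_3, so H_2 = Z.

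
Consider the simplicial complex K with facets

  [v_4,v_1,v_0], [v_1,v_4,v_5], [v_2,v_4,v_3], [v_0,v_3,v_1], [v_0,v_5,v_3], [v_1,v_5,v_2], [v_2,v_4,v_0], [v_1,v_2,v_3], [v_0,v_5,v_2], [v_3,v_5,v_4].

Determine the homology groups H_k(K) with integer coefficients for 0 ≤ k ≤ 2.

H_0 = Z,  H_1 = Z/2Z,  H_2 = 0.

Take the total order v_0 < v_1 < v_2 < v_3 < v_4 < v_5 on the vertex set. Then K (dimension 2) consists of the simplices:

  0-simplices (6): [v_0], [v_1], [v_2], [v_3], [v_4], [v_5]
  1-simplices (15): (15 of them)
  2-simplices (10): [v_0,v_1,v_3], [v_0,v_1,v_4], [v_0,v_2,v_4], [v_0,v_2,v_5], [v_0,v_3,v_5], [v_1,v_2,v_3], [v_1,v_2,v_5], [v_1,v_4,v_5], [v_2,v_3,v_4], [v_3,v_4,v_5]

so the chain groups are C_0 ≅ Z^6, C_1 ≅ Z^15, C_2 ≅ Z^10.

∂_1: C_1 → C_0 maps an edge to its endpoints' difference, ∂[p,q] = q − p.
The 6×15 boundary matrix has rank 5 and Smith normal form diag(1,1,1,1,1).

∂_2: C_2 → C_1 maps a triangle to the signed sum of its edges. For instance
  ∂[v_3,v_4,v_5] = [v_4,v_5] − [v_3,v_5] + [v_3,v_4],
  ∂[v_1,v_2,v_3] = [v_2,v_3] − [v_1,v_3] + [v_1,v_2].
The 15×10 boundary matrix has rank 10 and Smith normal form diag(1,1,1,1,1,1,1,1,1,2).

Computing H_k = (kernel of ∂_k) / (image of ∂_{k+1}):

  H_0: rank C_0 − rank ∂_1 = 6 − 5 = 1, and the invariant factors of ∂_1 are all 1, so H_0 = Z.
  H_1: rank ker ∂_1 − rank ∂_2 = (15 − 5) − 10 = 0, and ∂_2 has invariant factor 2 > 1, so H_1 = Z/2Z.
  H_2: rank ker ∂_2 − rank ∂_3 = (10 − 10) − 0 = 0, and there is no ∂_3, so H_2 = 0.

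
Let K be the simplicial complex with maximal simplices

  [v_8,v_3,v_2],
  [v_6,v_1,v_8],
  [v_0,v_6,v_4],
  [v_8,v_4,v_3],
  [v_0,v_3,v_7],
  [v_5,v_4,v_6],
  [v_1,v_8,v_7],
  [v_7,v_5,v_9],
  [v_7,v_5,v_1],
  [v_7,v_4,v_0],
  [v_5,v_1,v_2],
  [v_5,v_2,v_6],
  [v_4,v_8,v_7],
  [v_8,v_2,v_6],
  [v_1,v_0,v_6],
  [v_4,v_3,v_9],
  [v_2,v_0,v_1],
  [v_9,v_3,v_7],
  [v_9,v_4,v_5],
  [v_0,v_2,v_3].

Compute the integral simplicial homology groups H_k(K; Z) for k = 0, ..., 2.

We work with the vertex ordering v_0 < v_1 < v_2 < v_3 < v_4 < v_5 < v_6 < v_7 < v_8 < v_9. The simplices of K, each written with vertices in increasing order, are:

  0-simplices (10): [v_0], [v_1], [v_2], [v_3], [v_4], [v_5], [v_6], [v_7], [v_8], [v_9]
  1-simplices (30): (30 of them)
  2-simplices (20): (20 of them)

Hence C_0 ≅ Z^10, C_1 ≅ Z^30, C_2 ≅ Z^20.

Boundary ∂_1: C_1 → C_0 is given by ∂[p,q] = [q] − [p].
The 10×30 boundary matrix has rank 9 and Smith normal form diag(1,1,1,1,1,1,1,1,1).

Boundary ∂_2: C_2 → C_1 maps a triangle to the signed sum of its edges. For instance
  ∂[v_0,v_4,v_6] = [v_4,v_6] − [v_0,v_6] + [v_0,v_4],
  ∂[v_2,v_6,v_8] = [v_6,v_8] − [v_2,v_8] + [v_2,v_6].
This gives a 30×20 integer matrix of rank 20; reducing to Smith normal form yields diagonal entries (1,1,1,1,1,1,1,1,1,1,1,1,1,1,1,1,1,1,1,2).

From H_k ≅ ker(∂_k) / im(∂_{k+1}) we obtain:

  H_0: rank C_0 − rank ∂_1 = 10 − 9 = 1, and the invariant factors of ∂_1 are all 1, so H_0 ≅ Z.
  H_1: rank ker ∂_1 − rank ∂_2 = (30 − 9) − 20 = 1, and ∂_2 has invariant factor 2 > 1, so H_1 ≅ Z ⊕ Z/2Z.
  H_2: rank ker ∂_2 − rank ∂_3 = (20 − 20) − 0 = 0, and there is no ∂_3, so H_2 ≅ 0.

(K is a triangulation of the Klein bottle.)

H_0 ≅ Z,  H_1 ≅ Z ⊕ Z/2Z,  H_2 = 0.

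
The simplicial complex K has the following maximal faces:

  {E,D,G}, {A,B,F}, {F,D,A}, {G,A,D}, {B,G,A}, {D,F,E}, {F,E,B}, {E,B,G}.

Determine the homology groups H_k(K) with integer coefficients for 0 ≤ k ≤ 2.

H_0 = Z,  H_1 = 0,  H_2 = Z.

Fix the vertex order A < B < D < E < F < G and write every simplex with vertices in increasing order. Then dim K = 2 and the simplices of K are:

  0-simplices (6): A, B, D, E, F, G
  1-simplices (12): AB, AD, AF, AG, BE, BF, BG, DE, DF, DG, EF, EG
  2-simplices (8): ABF, ABG, ADF, ADG, BEF, BEG, DEF, DEG

so the chain groups are C_0 ≅ Z^6, C_1 ≅ Z^12, C_2 ≅ Z^8.

∂_1: C_1 → C_0 is given by ∂[p,q] = [q] − [p].
The 6×12 boundary matrix has rank 5 and Smith normal form diag(1,1,1,1,1).

Boundary ∂_2: C_2 → C_1 acts by ∂[p,q,r] = [q,r] − [p,r] + [p,q]. For instance
  ∂ABF = BF − AF + AB,
  ∂BEF = EF − BF + BE.
As a 12×8 matrix over Z this has rank 7, with invariant factors (1,1,1,1,1,1,1).

From H_k ≅ ker(∂_k) / im(∂_{k+1}) we obtain:

  H_0: rank C_0 − rank ∂_1 = 6 − 5 = 1, and the invariant factors of ∂_1 are all 1, so H_0 = Z.
  H_1: rank ker ∂_1 − rank ∂_2 = (12 − 5) − 7 = 0, and the invariant factors of ∂_2 are all 1, so H_1 = 0.
  H_2: rank ker ∂_2 − rank ∂_3 = (8 − 7) − 0 = 1, and there is no ∂_3, so H_2 = Z.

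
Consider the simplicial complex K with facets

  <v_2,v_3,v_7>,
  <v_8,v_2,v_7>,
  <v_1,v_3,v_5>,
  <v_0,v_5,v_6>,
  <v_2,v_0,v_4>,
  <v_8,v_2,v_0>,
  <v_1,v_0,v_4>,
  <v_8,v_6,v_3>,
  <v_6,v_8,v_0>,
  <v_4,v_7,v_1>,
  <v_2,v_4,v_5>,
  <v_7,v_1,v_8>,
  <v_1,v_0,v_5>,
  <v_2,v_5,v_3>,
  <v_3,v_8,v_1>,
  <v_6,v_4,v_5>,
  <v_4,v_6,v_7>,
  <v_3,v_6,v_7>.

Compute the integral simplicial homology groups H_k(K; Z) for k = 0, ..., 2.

H_0 = Z,  H_1 = Z × Z/2,  H_2 = 0.

Take the total order v_0 < v_1 < v_2 < v_3 < v_4 < v_5 < v_6 < v_7 < v_8 on the vertex set. Then K (dimension 2) consists of the simplices:

  0-simplices (9): [v_0], [v_1], [v_2], [v_3], [v_4], [v_5], [v_6], [v_7], [v_8]
  1-simplices (27): (27 of them)
  2-simplices (18): (18 of them)

so the chain groups are C_0 ≅ Z^9, C_1 ≅ Z^27, C_2 ≅ Z^18.

The boundary map ∂_1: C_1 → C_0 is given by ∂[p,q] = [q] − [p]. For instance
  ∂[v_6,v_7] = [v_7] − [v_6].
This gives a 9×27 integer matrix of rank 8; reducing to Smith normal form yields diagonal entries (1,1,1,1,1,1,1,1).

∂_2: C_2 → C_1 sends each 2-simplex [p,q,r] to [q,r] − [p,r] + [p,q]. For instance
  ∂[v_0,v_1,v_4] = [v_1,v_4] − [v_0,v_4] + [v_0,v_1],
  ∂[v_1,v_3,v_8] = [v_3,v_8] − [v_1,v_8] + [v_1,v_3].
The 27×18 boundary matrix has rank 18 and Smith normal form diag(1,1,1,1,1,1,1,1,1,1,1,1,1,1,1,1,1,2).

From H_k ≅ ker(∂_k) / im(∂_{k+1}) we obtain:

  H_0: rank C_0 − rank ∂_1 = 9 − 8 = 1, and the invariant factors of ∂_1 are all 1, so H_0 ≅ Z.
  H_1: rank ker ∂_1 − rank ∂_2 = (27 − 8) − 18 = 1, and ∂_2 has invariant factor 2 > 1, so H_1 ≅ Z × Z/2.
  H_2: rank ker ∂_2 − rank ∂_3 = (18 − 18) − 0 = 0, and there is no ∂_3, so H_2 ≅ 0.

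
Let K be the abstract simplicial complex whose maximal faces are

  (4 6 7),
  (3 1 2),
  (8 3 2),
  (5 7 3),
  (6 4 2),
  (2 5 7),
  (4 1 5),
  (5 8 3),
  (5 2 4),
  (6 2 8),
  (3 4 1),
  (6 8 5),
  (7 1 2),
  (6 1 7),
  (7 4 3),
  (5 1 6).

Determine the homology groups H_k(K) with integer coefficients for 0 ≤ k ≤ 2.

Take the total order 1 < 2 < 3 < 4 < 5 < 6 < 7 < 8 on the vertex set. Then K (dimension 2) consists of the simplices:

  0-simplices (8): [1], [2], [3], [4], [5], [6], [7], [8]
  1-simplices (24): (24 of them)
  2-simplices (16): [1,2,3], [1,2,7], [1,3,4], [1,4,5], [1,5,6], [1,6,7], [2,3,8], [2,4,5], [2,4,6], [2,5,7], [2,6,8], [3,4,7], [3,5,7], [3,5,8], [4,6,7], [5,6,8]

giving chain groups C_0 ≅ Z^8, C_1 ≅ Z^24, C_2 ≅ Z^16.

∂_1: C_1 → C_0 maps an edge to its endpoints' difference, ∂[p,q] = q − p. For instance
  ∂[6,7] = [7] − [6].
This gives a 8×24 integer matrix of rank 7; reducing to Smith normal form yields diagonal entries (1,1,1,1,1,1,1).

∂_2: C_2 → C_1 sends each 2-simplex [p,q,r] to [q,r] − [p,r] + [p,q]. For instance
  ∂[2,5,7] = [5,7] − [2,7] + [2,5],
  ∂[1,6,7] = [6,7] − [1,7] + [1,6].
This gives a 24×16 integer matrix of rank 15; reducing to Smith normal form yields diagonal entries (1,1,1,1,1,1,1,1,1,1,1,1,1,1,1).

From H_k ≅ ker(∂_k) / im(∂_{k+1}) we obtain:

  H_0: rank C_0 − rank ∂_1 = 8 − 7 = 1, and the invariant factors of ∂_1 are all 1, so H_0 = Z.
  H_1: rank ker ∂_1 − rank ∂_2 = (24 − 7) − 15 = 2, and the invariant factors of ∂_2 are all 1, so H_1 = Z^2.
  H_2: rank ker ∂_2 − rank ∂_3 = (16 − 15) − 0 = 1, and there is no ∂_3, so H_2 = Z.

(K is a triangulation of the torus T^2.)

H_0 = Z,  H_1 = Z^2,  H_2 = Z.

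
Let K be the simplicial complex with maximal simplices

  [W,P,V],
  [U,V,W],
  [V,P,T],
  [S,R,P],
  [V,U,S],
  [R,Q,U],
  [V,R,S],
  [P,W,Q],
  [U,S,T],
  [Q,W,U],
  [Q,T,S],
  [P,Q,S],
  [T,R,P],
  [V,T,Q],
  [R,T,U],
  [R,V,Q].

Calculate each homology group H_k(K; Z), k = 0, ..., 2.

H_0 ≅ Z,  H_1 ≅ Z^2,  H_2 ≅ Z.

Take the total order P < Q < R < S < T < U < V < W on the vertex set. Then K (dimension 2) consists of the simplices:

  0-simplices (8): P, Q, R, S, T, U, V, W
  1-simplices (24): PQ, PR, PS, PT, PV, PW, QR, QS, QT, QU, QV, QW, RS, RT, RU, RV, ST, SU, SV, TU, TV, UV, UW, VW
  2-simplices (16): PQS, PQW, PRS, PRT, PTV, PVW, QRU, QRV, QST, QTV, QUW, RSV, RTU, STU, SUV, UVW

Hence C_0 ≅ Z^8, C_1 ≅ Z^24, C_2 ≅ Z^16.

The boundary map ∂_1: C_1 → C_0 is given by ∂[p,q] = [q] − [p]. For instance
  ∂QV = V − Q.
As a 8×24 matrix over Z this has rank 7, with invariant factors (1,1,1,1,1,1,1).

∂_2: C_2 → C_1 maps a triangle to the signed sum of its edges. For instance
  ∂PQS = QS − PS + PQ,
  ∂QUW = UW − QW + QU.
The 24×16 boundary matrix has rank 15 and Smith normal form diag(1,1,1,1,1,1,1,1,1,1,1,1,1,1,1).

Computing H_k = (kernel of ∂_k) / (image of ∂_{k+1}):

  H_0: rank C_0 − rank ∂_1 = 8 − 7 = 1, and the invariant factors of ∂_1 are all 1, so H_0 = Z.
  H_1: rank ker ∂_1 − rank ∂_2 = (24 − 7) − 15 = 2, and the invariant factors of ∂_2 are all 1, so H_1 = Z^2.
  H_2: rank ker ∂_2 − rank ∂_3 = (16 − 15) − 0 = 1, and there is no ∂_3, so H_2 = Z.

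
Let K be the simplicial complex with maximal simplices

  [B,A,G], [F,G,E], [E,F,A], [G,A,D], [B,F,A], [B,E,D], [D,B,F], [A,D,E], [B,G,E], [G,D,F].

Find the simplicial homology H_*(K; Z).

Fix the vertex order A < B < D < E < F < G and write every simplex with vertices in increasing order. Then dim K = 2 and the simplices of K are:

  0-simplices (6): A, B, D, E, F, G
  1-simplices (15): AB, AD, AE, AF, AG, BD, BE, BF, BG, DE, DF, DG, EF, EG, FG
  2-simplices (10): ABF, ABG, ADE, ADG, AEF, BDE, BDF, BEG, DFG, EFG

giving chain groups C_0 ≅ Z^6, C_1 ≅ Z^15, C_2 ≅ Z^10.

The boundary map ∂_1: C_1 → C_0 maps an edge to its endpoints' difference, ∂[p,q] = q − p. For instance
  ∂AE = E − A.
This gives a 6×15 integer matrix of rank 5; reducing to Smith normal form yields diagonal entries (1,1,1,1,1).

The boundary map ∂_2: C_2 → C_1 sends each 2-simplex [p,q,r] to [q,r] − [p,r] + [p,q]. For instance
  ∂ADE = DE − AE + AD,
  ∂ADG = DG − AG + AD.
This gives a 15×10 integer matrix of rank 10; reducing to Smith normal form yields diagonal entries (1,1,1,1,1,1,1,1,1,2).

From H_k ≅ ker(∂_k) / im(∂_{k+1}) we obtain:

  H_0: rank C_0 − rank ∂_1 = 6 − 5 = 1, and the invariant factors of ∂_1 are all 1, so H_0 ≅ Z.
  H_1: rank ker ∂_1 − rank ∂_2 = (15 − 5) − 10 = 0, and ∂_2 has invariant factor 2 > 1, so H_1 ≅ Z/2.
  H_2: rank ker ∂_2 − rank ∂_3 = (10 − 10) − 0 = 0, and there is no ∂_3, so H_2 ≅ 0.

H_0 = Z,  H_1 = Z/2,  H_2 = 0.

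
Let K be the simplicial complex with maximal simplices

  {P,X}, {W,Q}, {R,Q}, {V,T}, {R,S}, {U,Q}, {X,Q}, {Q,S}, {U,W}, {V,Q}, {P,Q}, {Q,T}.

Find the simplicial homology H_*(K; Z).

H_0 = Z,  H_1 = Z^4.

K has 9 vertices, 12 edges.
rank ∂_0 = 0, rank ∂_1 = 8 ⇒ b_0 = 9 − 0 − 8 = 1; all invariant factors of ∂_1 are 1 so no torsion. So H_0 = Z.
rank ∂_1 = 8, rank ∂_2 = 0 ⇒ b_1 = 12 − 8 − 0 = 4. So H_1 = Z^4.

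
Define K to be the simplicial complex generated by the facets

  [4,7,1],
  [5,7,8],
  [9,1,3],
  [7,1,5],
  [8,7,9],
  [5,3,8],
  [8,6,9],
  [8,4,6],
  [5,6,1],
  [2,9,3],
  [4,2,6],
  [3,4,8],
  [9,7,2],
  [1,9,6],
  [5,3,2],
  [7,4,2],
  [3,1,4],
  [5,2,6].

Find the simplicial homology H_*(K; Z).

K has 9 vertices, 27 edges, 18 triangles.
rank ∂_0 = 0, rank ∂_1 = 8 ⇒ b_0 = 9 − 0 − 8 = 1; all invariant factors of ∂_1 are 1 so no torsion. So H_0 ≅ Z.
rank ∂_1 = 8, rank ∂_2 = 17 ⇒ b_1 = 27 − 8 − 17 = 2; all invariant factors of ∂_2 are 1 so no torsion. So H_1 ≅ Z^2.
rank ∂_2 = 17, rank ∂_3 = 0 ⇒ b_2 = 18 − 17 − 0 = 1. So H_2 ≅ Z.

H_0 = Z,  H_1 = Z^2,  H_2 = Z.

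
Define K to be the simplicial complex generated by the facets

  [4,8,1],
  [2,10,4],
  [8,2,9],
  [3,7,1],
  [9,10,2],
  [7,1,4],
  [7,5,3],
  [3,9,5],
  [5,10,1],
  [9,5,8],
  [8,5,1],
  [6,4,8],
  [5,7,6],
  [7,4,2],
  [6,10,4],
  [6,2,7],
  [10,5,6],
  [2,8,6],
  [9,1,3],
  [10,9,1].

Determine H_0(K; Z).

We work with the vertex ordering 1 < 2 < 3 < 4 < 5 < 6 < 7 < 8 < 9 < 10. The simplices of K, each written with vertices in increasing order, are:

  0-simplices (10): [1], [2], [3], [4], [5], [6], [7], [8], [9], [10]
  1-simplices (30): (30 of them)
  2-simplices (20): (20 of them)

giving chain groups C_0 ≅ Z^10, C_1 ≅ Z^30, C_2 ≅ Z^20.

∂_1: C_1 → C_0 is given by ∂[p,q] = [q] − [p]. For instance
  ∂[5,8] = [8] − [5].
As a 10×30 matrix over Z this has rank 9, with invariant factors (1,1,1,1,1,1,1,1,1).

∂_2: C_2 → C_1 sends each 2-simplex [p,q,r] to [q,r] − [p,r] + [p,q]. For instance
  ∂[2,9,10] = [9,10] − [2,10] + [2,9],
  ∂[1,4,7] = [4,7] − [1,7] + [1,4].
The 30×20 boundary matrix has rank 20 and Smith normal form diag(1,1,1,1,1,1,1,1,1,1,1,1,1,1,1,1,1,1,1,2).

Now H_k = ker ∂_k / im ∂_{k+1}, so:

  H_0: rank C_0 − rank ∂_1 = 10 − 9 = 1, and the invariant factors of ∂_1 are all 1, so H_0 = Z.

H_0 = Z.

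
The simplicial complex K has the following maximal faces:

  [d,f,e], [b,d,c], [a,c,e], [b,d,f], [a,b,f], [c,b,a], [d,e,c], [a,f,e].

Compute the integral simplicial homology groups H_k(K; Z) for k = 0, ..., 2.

Order the vertices as a < b < c < d < e < f. Listing each simplex with vertices in this order, K has dimension 2 with simplices:

  0-simplices (6): a, b, c, d, e, f
  1-simplices (12): ab, ac, ae, af, bc, bd, bf, cd, ce, de, df, ef
  2-simplices (8): abc, abf, ace, aef, bcd, bdf, cde, def

so the chain groups are C_0 ≅ Z^6, C_1 ≅ Z^12, C_2 ≅ Z^8.

∂_1: C_1 → C_0 sends each edge [p,q] (with p < q) to q − p. For instance
  ∂ef = f − e.
The 6×12 boundary matrix has rank 5 and Smith normal form diag(1,1,1,1,1).

The boundary map ∂_2: C_2 → C_1 acts by ∂[p,q,r] = [q,r] − [p,r] + [p,q]. For instance
  ∂cde = de − ce + cd,
  ∂abc = bc − ac + ab.
The 12×8 boundary matrix has rank 7 and Smith normal form diag(1,1,1,1,1,1,1).

Now H_k = ker ∂_k / im ∂_{k+1}, so:

  H_0: rank C_0 − rank ∂_1 = 6 − 5 = 1, and the invariant factors of ∂_1 are all 1, so H_0 = Z.
  H_1: rank ker ∂_1 − rank ∂_2 = (12 − 5) − 7 = 0, and the invariant factors of ∂_2 are all 1, so H_1 = 0.
  H_2: rank ker ∂_2 − rank ∂_3 = (8 − 7) − 0 = 1, and there is no ∂_3, so H_2 = Z.

As a check, the Euler characteristic is 6 − 12 + 8 = 2, which agrees with 1 − 0 + 1 = 2.
(K is a triangulation of the 2-sphere S^2.)

H_0 = Z,  H_1 = 0,  H_2 = Z.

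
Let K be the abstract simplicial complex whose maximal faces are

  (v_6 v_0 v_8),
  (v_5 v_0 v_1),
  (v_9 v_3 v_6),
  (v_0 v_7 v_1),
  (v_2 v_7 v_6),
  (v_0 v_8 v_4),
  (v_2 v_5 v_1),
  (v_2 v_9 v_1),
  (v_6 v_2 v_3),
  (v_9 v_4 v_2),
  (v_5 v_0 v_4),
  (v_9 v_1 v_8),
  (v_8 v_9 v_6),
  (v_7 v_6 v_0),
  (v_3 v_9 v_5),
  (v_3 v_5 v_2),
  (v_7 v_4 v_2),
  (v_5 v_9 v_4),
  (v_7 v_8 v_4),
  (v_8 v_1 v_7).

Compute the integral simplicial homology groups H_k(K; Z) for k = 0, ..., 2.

H_0 ≅ Z,  H_1 ≅ Z ⊕ Z/2,  H_2 = 0.

We work with the vertex ordering v_0 < v_1 < v_2 < v_3 < v_4 < v_5 < v_6 < v_7 < v_8 < v_9. The simplices of K, each written with vertices in increasing order, are:

  0-simplices (10): [v_0], [v_1], [v_2], [v_3], [v_4], [v_5], [v_6], [v_7], [v_8], [v_9]
  1-simplices (30): (30 of them)
  2-simplices (20): (20 of them)

giving chain groups C_0 ≅ Z^10, C_1 ≅ Z^30, C_2 ≅ Z^20.

∂_1: C_1 → C_0 maps an edge to its endpoints' difference, ∂[p,q] = q − p. For instance
  ∂[v_8,v_9] = [v_9] − [v_8].
This gives a 10×30 integer matrix of rank 9; reducing to Smith normal form yields diagonal entries (1,1,1,1,1,1,1,1,1).

The boundary map ∂_2: C_2 → C_1 sends each 2-simplex [p,q,r] to [q,r] − [p,r] + [p,q]. For instance
  ∂[v_2,v_3,v_5] = [v_3,v_5] − [v_2,v_5] + [v_2,v_3],
  ∂[v_2,v_3,v_6] = [v_3,v_6] − [v_2,v_6] + [v_2,v_3].
As a 30×20 matrix over Z this has rank 20, with invariant factors (1,1,1,1,1,1,1,1,1,1,1,1,1,1,1,1,1,1,1,2).

Reading off H_k = ker ∂_k / im ∂_{k+1}:

  H_0: rank C_0 − rank ∂_1 = 10 − 9 = 1, and the invariant factors of ∂_1 are all 1, so H_0 = Z.
  H_1: rank ker ∂_1 − rank ∂_2 = (30 − 9) − 20 = 1, and ∂_2 has invariant factor 2 > 1, so H_1 = Z ⊕ Z/2.
  H_2: rank ker ∂_2 − rank ∂_3 = (20 − 20) − 0 = 0, and there is no ∂_3, so H_2 = 0.

As a check, the Euler characteristic is 10 − 30 + 20 = 0, which agrees with 1 − 1 + 0 = 0.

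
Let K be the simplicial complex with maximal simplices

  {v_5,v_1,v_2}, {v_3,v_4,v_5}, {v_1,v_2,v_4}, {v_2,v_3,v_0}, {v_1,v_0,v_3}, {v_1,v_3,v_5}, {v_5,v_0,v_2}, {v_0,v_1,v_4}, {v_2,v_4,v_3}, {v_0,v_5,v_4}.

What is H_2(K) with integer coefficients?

We work with the vertex ordering v_0 < v_1 < v_2 < v_3 < v_4 < v_5. The simplices of K, each written with vertices in increasing order, are:

  0-simplices (6): [v_0], [v_1], [v_2], [v_3], [v_4], [v_5]
  1-simplices (15): (15 of them)
  2-simplices (10): [v_0,v_1,v_3], [v_0,v_1,v_4], [v_0,v_2,v_3], [v_0,v_2,v_5], [v_0,v_4,v_5], [v_1,v_2,v_4], [v_1,v_2,v_5], [v_1,v_3,v_5], [v_2,v_3,v_4], [v_3,v_4,v_5]

giving chain groups C_0 ≅ Z^6, C_1 ≅ Z^15, C_2 ≅ Z^10.

∂_1: C_1 → C_0 is given by ∂[p,q] = [q] − [p]. For instance
  ∂[v_3,v_4] = [v_4] − [v_3].
The resulting 6×15 matrix has rank 5, and its Smith normal form has invariant factors (1,1,1,1,1).

Boundary ∂_2: C_2 → C_1 acts by ∂[p,q,r] = [q,r] − [p,r] + [p,q]. For instance
  ∂[v_1,v_3,v_5] = [v_3,v_5] − [v_1,v_5] + [v_1,v_3],
  ∂[v_0,v_1,v_3] = [v_1,v_3] − [v_0,v_3] + [v_0,v_1].
The 15×10 boundary matrix has rank 10 and Smith normal form diag(1,1,1,1,1,1,1,1,1,2).

Now H_k = ker ∂_k / im ∂_{k+1}, so:

  H_2: rank ker ∂_2 − rank ∂_3 = (10 − 10) − 0 = 0, and there is no ∂_3, so H_2 ≅ 0.

H_2 = 0.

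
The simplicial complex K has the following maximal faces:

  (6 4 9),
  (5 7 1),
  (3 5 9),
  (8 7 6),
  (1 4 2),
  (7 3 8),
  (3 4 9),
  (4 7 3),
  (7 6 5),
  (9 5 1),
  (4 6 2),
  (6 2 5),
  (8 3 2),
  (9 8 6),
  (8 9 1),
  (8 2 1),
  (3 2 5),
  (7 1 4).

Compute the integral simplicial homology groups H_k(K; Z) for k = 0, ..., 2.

Take the total order 1 < 2 < 3 < 4 < 5 < 6 < 7 < 8 < 9 on the vertex set. Then K (dimension 2) consists of the simplices:

  0-simplices (9): [1], [2], [3], [4], [5], [6], [7], [8], [9]
  1-simplices (27): (27 of them)
  2-simplices (18): [1,2,4], [1,2,8], [1,4,7], [1,5,7], [1,5,9], [1,8,9], [2,3,5], [2,3,8], [2,4,6], [2,5,6], [3,4,7], [3,4,9], [3,5,9], [3,7,8], [4,6,9], [5,6,7], [6,7,8], [6,8,9]

Hence C_0 ≅ Z^9, C_1 ≅ Z^27, C_2 ≅ Z^18.

The boundary map ∂_1: C_1 → C_0 maps an edge to its endpoints' difference, ∂[p,q] = q − p.
The resulting 9×27 matrix has rank 8, and its Smith normal form has invariant factors (1,1,1,1,1,1,1,1).

Boundary ∂_2: C_2 → C_1 acts by ∂[p,q,r] = [q,r] − [p,r] + [p,q]. For instance
  ∂[6,8,9] = [8,9] − [6,9] + [6,8],
  ∂[1,5,7] = [5,7] − [1,7] + [1,5].
This gives a 27×18 integer matrix of rank 17; reducing to Smith normal form yields diagonal entries (1,1,1,1,1,1,1,1,1,1,1,1,1,1,1,1,1).

From H_k ≅ ker(∂_k) / im(∂_{k+1}) we obtain:

  H_0: rank C_0 − rank ∂_1 = 9 − 8 = 1, and the invariant factors of ∂_1 are all 1, so H_0 ≅ Z.
  H_1: rank ker ∂_1 − rank ∂_2 = (27 − 8) − 17 = 2, and the invariant factors of ∂_2 are all 1, so H_1 ≅ Z^2.
  H_2: rank ker ∂_2 − rank ∂_3 = (18 − 17) − 0 = 1, and there is no ∂_3, so H_2 ≅ Z.

As a check, the Euler characteristic is 9 − 27 + 18 = 0, which agrees with 1 − 2 + 1 = 0.

H_0 ≅ Z,  H_1 ≅ Z^2,  H_2 ≅ Z.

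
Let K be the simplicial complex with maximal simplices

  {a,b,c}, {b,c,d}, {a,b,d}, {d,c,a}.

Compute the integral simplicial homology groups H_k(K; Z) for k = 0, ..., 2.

Take the total order a < b < c < d on the vertex set. Then K (dimension 2) consists of the simplices:

  0-simplices (4): a, b, c, d
  1-simplices (6): ab, ac, ad, bc, bd, cd
  2-simplices (4): abc, abd, acd, bcd

giving chain groups C_0 ≅ Z^4, C_1 ≅ Z^6, C_2 ≅ Z^4.

The boundary map ∂_1: C_1 → C_0 is given by ∂[p,q] = [q] − [p].
The resulting 4×6 matrix has rank 3, and its Smith normal form has invariant factors (1,1,1).

The boundary map ∂_2: C_2 → C_1 sends each 2-simplex [p,q,r] to [q,r] − [p,r] + [p,q]. For instance
  ∂acd = cd − ad + ac,
  ∂abd = bd − ad + ab.
The 6×4 boundary matrix has rank 3 and Smith normal form diag(1,1,1).

Computing H_k = (kernel of ∂_k) / (image of ∂_{k+1}):

  H_0: rank C_0 − rank ∂_1 = 4 − 3 = 1, and the invariant factors of ∂_1 are all 1, so H_0 = Z.
  H_1: rank ker ∂_1 − rank ∂_2 = (6 − 3) − 3 = 0, and the invariant factors of ∂_2 are all 1, so H_1 = 0.
  H_2: rank ker ∂_2 − rank ∂_3 = (4 − 3) − 0 = 1, and there is no ∂_3, so H_2 = Z.

As a check, the Euler characteristic is 4 − 6 + 4 = 2, which agrees with 1 − 0 + 1 = 2.

H_0 = Z,  H_1 = 0,  H_2 = Z.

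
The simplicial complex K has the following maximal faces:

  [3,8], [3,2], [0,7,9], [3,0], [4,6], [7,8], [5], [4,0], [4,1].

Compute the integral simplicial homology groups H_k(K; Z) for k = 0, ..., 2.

Order the vertices as 0 < 1 < 2 < 3 < 4 < 5 < 6 < 7 < 8 < 9. Listing each simplex with vertices in this order, K has dimension 2 with simplices:

  0-simplices (10): [0], [1], [2], [3], [4], [5], [6], [7], [8], [9]
  1-simplices (10): [0,3], [0,4], [0,7], [0,9], [1,4], [2,3], [3,8], [4,6], [7,8], [7,9]
  2-simplices (1): [0,7,9]

so the chain groups are C_0 ≅ Z^10, C_1 ≅ Z^10, C_2 ≅ Z^1.

∂_1: C_1 → C_0 sends each edge [p,q] (with p < q) to q − p.
As a 10×10 matrix over Z this has rank 8, with invariant factors (1,1,1,1,1,1,1,1).

∂_2: C_2 → C_1 acts by ∂[p,q,r] = [q,r] − [p,r] + [p,q]. For instance
  ∂[0,7,9] = [7,9] − [0,9] + [0,7].
The 10×1 boundary matrix has rank 1 and Smith normal form diag(1).

From H_k ≅ ker(∂_k) / im(∂_{k+1}) we obtain:

  H_0: rank C_0 − rank ∂_1 = 10 − 8 = 2, and the invariant factors of ∂_1 are all 1, so H_0 ≅ Z^2.
  H_1: rank ker ∂_1 − rank ∂_2 = (10 − 8) − 1 = 1, and the invariant factors of ∂_2 are all 1, so H_1 ≅ Z.
  H_2: rank ker ∂_2 − rank ∂_3 = (1 − 1) − 0 = 0, and there is no ∂_3, so H_2 ≅ 0.

H_0 = Z^2,  H_1 = Z,  H_2 = 0.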